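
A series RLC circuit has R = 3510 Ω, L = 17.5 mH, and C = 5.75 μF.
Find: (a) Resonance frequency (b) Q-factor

Step 1 — Resonance condition Im(Z)=0 gives ω₀ = 1/√(LC).
Step 2 — ω₀ = 1/√(0.0175·5.75e-06) = 3152 rad/s.
Step 3 — f₀ = ω₀/(2π) = 501.7 Hz.
Step 4 — Series Q: Q = ω₀L/R = 3152·0.0175/3510 = 0.01572.

(a) f₀ = 501.7 Hz  (b) Q = 0.01572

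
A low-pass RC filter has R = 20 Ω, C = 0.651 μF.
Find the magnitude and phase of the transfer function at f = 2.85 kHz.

Step 1 — Angular frequency: ω = 2π·2850 = 1.791e+04 rad/s.
Step 2 — Transfer function: H(jω) = 1/(1 + jωRC).
Step 3 — Denominator: 1 + jωRC = 1 + j·1.791e+04·20·6.51e-07 = 1 + j0.2332.
Step 4 — H = 0.9484 - j0.2211.
Step 5 — Magnitude: |H| = 0.9739 (-0.2 dB); phase: φ = -13.1°.

|H| = 0.9739 (-0.2 dB), φ = -13.1°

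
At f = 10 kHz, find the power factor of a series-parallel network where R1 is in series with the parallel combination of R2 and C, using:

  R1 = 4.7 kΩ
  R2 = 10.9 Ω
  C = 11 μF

Step 1 — Angular frequency: ω = 2π·f = 2π·1e+04 = 6.283e+04 rad/s.
Step 2 — Component impedances:
  R1: Z = R = 4700 Ω
  R2: Z = R = 10.9 Ω
  C: Z = 1/(jωC) = -j/(ω·C) = 0 - j1.447 Ω
Step 3 — Parallel branch: R2 || C = 1/(1/R2 + 1/C) = 0.1887 - j1.422 Ω.
Step 4 — Series with R1: Z_total = R1 + (R2 || C) = 4700 - j1.422 Ω = 4700∠-0.0° Ω.
Step 5 — Power factor: PF = cos(φ) = Re(Z)/|Z| = 4700/4700 = 1.
Step 6 — Type: Im(Z) = -1.422 ⇒ leading (phase φ = -0.0°).

PF = 1 (leading, φ = -0.0°)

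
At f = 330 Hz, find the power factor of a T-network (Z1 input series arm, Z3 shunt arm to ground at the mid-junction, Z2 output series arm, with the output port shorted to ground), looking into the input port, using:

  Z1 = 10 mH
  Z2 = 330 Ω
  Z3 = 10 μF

Step 1 — Angular frequency: ω = 2π·f = 2π·330 = 2073 rad/s.
Step 2 — Component impedances:
  Z1: Z = jωL = j·2073·0.01 = 0 + j20.73 Ω
  Z2: Z = R = 330 Ω
  Z3: Z = 1/(jωC) = -j/(ω·C) = 0 - j48.23 Ω
Step 3 — With the output port shorted to ground, the output series arm Z2 runs from the junction to ground; the shunt arm Z3 also runs from the junction to ground. They appear in parallel: Z3 || Z2 = 6.901 - j47.22 Ω.
Step 4 — Series with input arm Z1: Z_in = Z1 + (Z3 || Z2) = 6.901 - j26.49 Ω = 27.37∠-75.4° Ω.
Step 5 — Power factor: PF = cos(φ) = Re(Z)/|Z| = 6.901/27.37 = 0.2521.
Step 6 — Type: Im(Z) = -26.49 ⇒ leading (phase φ = -75.4°).

PF = 0.2521 (leading, φ = -75.4°)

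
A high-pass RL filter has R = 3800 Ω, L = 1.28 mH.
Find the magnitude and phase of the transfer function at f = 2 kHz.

Step 1 — Angular frequency: ω = 2π·2000 = 1.257e+04 rad/s.
Step 2 — Transfer function: H(jω) = jωL/(R + jωL).
Step 3 — Numerator jωL = j·16.08; denominator R + jωL = 3800 + j16.08.
Step 4 — H = 1.792e-05 + j0.004233.
Step 5 — Magnitude: |H| = 0.004233 (-47.5 dB); phase: φ = 89.8°.

|H| = 0.004233 (-47.5 dB), φ = 89.8°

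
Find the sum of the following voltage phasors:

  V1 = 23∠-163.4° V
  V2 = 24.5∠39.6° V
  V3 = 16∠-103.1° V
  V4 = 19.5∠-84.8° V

Step 1 — Convert each phasor to rectangular form:
  V1 = 23·(cos(-163.4°) + j·sin(-163.4°)) = -22.04 - j6.571 V
  V2 = 24.5·(cos(39.6°) + j·sin(39.6°)) = 18.88 + j15.62 V
  V3 = 16·(cos(-103.1°) + j·sin(-103.1°)) = -3.626 - j15.58 V
  V4 = 19.5·(cos(-84.8°) + j·sin(-84.8°)) = 1.767 - j19.42 V
Step 2 — Sum components: V_total = -5.023 - j25.96 V.
Step 3 — Convert to polar: |V_total| = 26.44 V, ∠V_total = -101.0°.

V_total = 26.44∠-101.0° V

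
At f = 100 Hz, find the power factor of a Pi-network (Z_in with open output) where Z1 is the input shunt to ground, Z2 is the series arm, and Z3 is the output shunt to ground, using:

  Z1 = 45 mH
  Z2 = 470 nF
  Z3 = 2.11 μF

Step 1 — Angular frequency: ω = 2π·f = 2π·100 = 628.3 rad/s.
Step 2 — Component impedances:
  Z1: Z = jωL = j·628.3·0.045 = 0 + j28.27 Ω
  Z2: Z = 1/(jωC) = -j/(ω·C) = 0 - j3386 Ω
  Z3: Z = 1/(jωC) = -j/(ω·C) = 0 - j754.3 Ω
Step 3 — With open output, the series arm Z2 and the output shunt Z3 appear in series to ground: Z2 + Z3 = 0 - j4141 Ω.
Step 4 — Parallel with input shunt Z1: Z_in = Z1 || (Z2 + Z3) = 0 + j28.47 Ω = 28.47∠90.0° Ω.
Step 5 — Power factor: PF = cos(φ) = Re(Z)/|Z| = -0/28.47 = -0.
Step 6 — Type: Im(Z) = 28.47 ⇒ lagging (phase φ = 90.0°).

PF = -0 (lagging, φ = 90.0°)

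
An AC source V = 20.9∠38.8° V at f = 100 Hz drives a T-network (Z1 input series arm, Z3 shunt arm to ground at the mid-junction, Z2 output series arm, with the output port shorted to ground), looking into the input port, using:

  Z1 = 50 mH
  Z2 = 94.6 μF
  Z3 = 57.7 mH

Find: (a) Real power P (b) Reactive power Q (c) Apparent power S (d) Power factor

Step 1 — Angular frequency: ω = 2π·f = 2π·100 = 628.3 rad/s.
Step 2 — Component impedances:
  Z1: Z = jωL = j·628.3·0.05 = 0 + j31.42 Ω
  Z2: Z = 1/(jωC) = -j/(ω·C) = 0 - j16.82 Ω
  Z3: Z = jωL = j·628.3·0.0577 = 0 + j36.25 Ω
Step 3 — With the output port shorted to ground, the output series arm Z2 runs from the junction to ground; the shunt arm Z3 also runs from the junction to ground. They appear in parallel: Z3 || Z2 = 0 - j31.39 Ω.
Step 4 — Series with input arm Z1: Z_in = Z1 + (Z3 || Z2) = 0 + j0.02442 Ω = 0.02442∠90.0° Ω.
Step 5 — Source phasor: V = 20.9∠38.8° V = 16.29 + j13.1 V.
Step 6 — Current: I = V / Z = 536.2 - j666.9 A = 855.7∠-51.2° A.
Step 7 — Complex power: S = V·I* = 0 + j1.788e+04 VA.
Step 8 — Real power: P = Re(S) = 0 W.
Step 9 — Reactive power: Q = Im(S) = 1.788e+04 VAR.
Step 10 — Apparent power: |S| = 1.788e+04 VA.
Step 11 — Power factor: PF = P/|S| = 0 (lagging).

(a) P = 0 W  (b) Q = 1.788e+04 VAR  (c) S = 1.788e+04 VA  (d) PF = 0 (lagging)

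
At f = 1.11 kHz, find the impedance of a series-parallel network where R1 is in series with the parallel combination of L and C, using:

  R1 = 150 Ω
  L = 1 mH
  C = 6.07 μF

Step 1 — Angular frequency: ω = 2π·f = 2π·1110 = 6974 rad/s.
Step 2 — Component impedances:
  R1: Z = R = 150 Ω
  L: Z = jωL = j·6974·0.001 = 0 + j6.974 Ω
  C: Z = 1/(jωC) = -j/(ω·C) = 0 - j23.62 Ω
Step 3 — Parallel branch: L || C = 1/(1/L + 1/C) = 0 + j9.896 Ω.
Step 4 — Series with R1: Z_total = R1 + (L || C) = 150 + j9.896 Ω = 150.3∠3.8° Ω.

Z = 150 + j9.896 Ω = 150.3∠3.8° Ω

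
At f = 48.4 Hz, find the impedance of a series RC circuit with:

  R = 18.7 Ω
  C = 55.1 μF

Step 1 — Angular frequency: ω = 2π·f = 2π·48.4 = 304.1 rad/s.
Step 2 — Component impedances:
  R: Z = R = 18.7 Ω
  C: Z = 1/(jωC) = -j/(ω·C) = 0 - j59.68 Ω
Step 3 — Series combination: Z_total = R + C = 18.7 - j59.68 Ω = 62.54∠-72.6° Ω.

Z = 18.7 - j59.68 Ω = 62.54∠-72.6° Ω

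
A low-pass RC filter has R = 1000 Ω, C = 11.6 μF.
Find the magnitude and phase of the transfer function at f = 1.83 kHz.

Step 1 — Angular frequency: ω = 2π·1830 = 1.15e+04 rad/s.
Step 2 — Transfer function: H(jω) = 1/(1 + jωRC).
Step 3 — Denominator: 1 + jωRC = 1 + j·1.15e+04·1000·1.16e-05 = 1 + j133.4.
Step 4 — H = 5.621e-05 - j0.007497.
Step 5 — Magnitude: |H| = 0.007497 (-42.5 dB); phase: φ = -89.6°.

|H| = 0.007497 (-42.5 dB), φ = -89.6°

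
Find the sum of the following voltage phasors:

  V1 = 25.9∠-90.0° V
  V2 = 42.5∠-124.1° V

Step 1 — Convert each phasor to rectangular form:
  V1 = 25.9·(cos(-90.0°) + j·sin(-90.0°)) = 0 - j25.9 V
  V2 = 42.5·(cos(-124.1°) + j·sin(-124.1°)) = -23.83 - j35.19 V
Step 2 — Sum components: V_total = -23.83 - j61.09 V.
Step 3 — Convert to polar: |V_total| = 65.57 V, ∠V_total = -111.3°.

V_total = 65.57∠-111.3° V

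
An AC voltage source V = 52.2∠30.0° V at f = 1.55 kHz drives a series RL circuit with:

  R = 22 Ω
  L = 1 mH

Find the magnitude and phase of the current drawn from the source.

Step 1 — Angular frequency: ω = 2π·f = 2π·1550 = 9739 rad/s.
Step 2 — Component impedances:
  R: Z = R = 22 Ω
  L: Z = jωL = j·9739·0.001 = 0 + j9.739 Ω
Step 3 — Series combination: Z_total = R + L = 22 + j9.739 Ω = 24.06∠23.9° Ω.
Step 4 — Source phasor: V = 52.2∠30.0° V = 45.21 + j26.1 V.
Step 5 — Ohm's law: I = V / Z_total = (45.21 + j26.1) / (22 + j9.739) = 2.157 + j0.2314 A.
Step 6 — Convert to polar: |I| = 2.17 A, ∠I = 6.1°.

I = 2.17∠6.1° A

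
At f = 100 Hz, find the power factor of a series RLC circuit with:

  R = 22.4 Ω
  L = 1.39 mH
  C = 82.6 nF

Step 1 — Angular frequency: ω = 2π·f = 2π·100 = 628.3 rad/s.
Step 2 — Component impedances:
  R: Z = R = 22.4 Ω
  L: Z = jωL = j·628.3·0.00139 = 0 + j0.8734 Ω
  C: Z = 1/(jωC) = -j/(ω·C) = 0 - j1.927e+04 Ω
Step 3 — Series combination: Z_total = R + L + C = 22.4 - j1.927e+04 Ω = 1.927e+04∠-89.9° Ω.
Step 4 — Power factor: PF = cos(φ) = Re(Z)/|Z| = 22.4/19267 = 0.001163.
Step 5 — Type: Im(Z) = -1.927e+04 ⇒ leading (phase φ = -89.9°).

PF = 0.001163 (leading, φ = -89.9°)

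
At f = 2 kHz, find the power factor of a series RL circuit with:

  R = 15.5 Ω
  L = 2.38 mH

Step 1 — Angular frequency: ω = 2π·f = 2π·2000 = 1.257e+04 rad/s.
Step 2 — Component impedances:
  R: Z = R = 15.5 Ω
  L: Z = jωL = j·1.257e+04·0.00238 = 0 + j29.91 Ω
Step 3 — Series combination: Z_total = R + L = 15.5 + j29.91 Ω = 33.69∠62.6° Ω.
Step 4 — Power factor: PF = cos(φ) = Re(Z)/|Z| = 15.5/33.69 = 0.4601.
Step 5 — Type: Im(Z) = 29.91 ⇒ lagging (phase φ = 62.6°).

PF = 0.4601 (lagging, φ = 62.6°)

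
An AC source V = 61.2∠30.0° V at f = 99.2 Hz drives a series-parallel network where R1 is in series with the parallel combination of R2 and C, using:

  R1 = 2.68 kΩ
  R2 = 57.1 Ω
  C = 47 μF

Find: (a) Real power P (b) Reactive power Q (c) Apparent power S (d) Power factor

Step 1 — Angular frequency: ω = 2π·f = 2π·99.2 = 623.3 rad/s.
Step 2 — Component impedances:
  R1: Z = R = 2680 Ω
  R2: Z = R = 57.1 Ω
  C: Z = 1/(jωC) = -j/(ω·C) = 0 - j34.14 Ω
Step 3 — Parallel branch: R2 || C = 1/(1/R2 + 1/C) = 15.03 - j25.15 Ω.
Step 4 — Series with R1: Z_total = R1 + (R2 || C) = 2695 - j25.15 Ω = 2695∠-0.5° Ω.
Step 5 — Source phasor: V = 61.2∠30.0° V = 53 + j30.6 V.
Step 6 — Current: I = V / Z = 0.01956 + j0.01154 A = 0.02271∠30.5° A.
Step 7 — Complex power: S = V·I* = 1.39 - j0.01297 VA.
Step 8 — Real power: P = Re(S) = 1.39 W.
Step 9 — Reactive power: Q = Im(S) = -0.01297 VAR.
Step 10 — Apparent power: |S| = 1.39 VA.
Step 11 — Power factor: PF = P/|S| = 1 (leading).

(a) P = 1.39 W  (b) Q = -0.01297 VAR  (c) S = 1.39 VA  (d) PF = 1 (leading)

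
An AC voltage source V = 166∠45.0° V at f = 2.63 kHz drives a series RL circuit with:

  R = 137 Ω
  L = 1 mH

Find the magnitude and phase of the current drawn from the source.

Step 1 — Angular frequency: ω = 2π·f = 2π·2630 = 1.652e+04 rad/s.
Step 2 — Component impedances:
  R: Z = R = 137 Ω
  L: Z = jωL = j·1.652e+04·0.001 = 0 + j16.52 Ω
Step 3 — Series combination: Z_total = R + L = 137 + j16.52 Ω = 138∠6.9° Ω.
Step 4 — Source phasor: V = 166∠45.0° V = 117.4 + j117.4 V.
Step 5 — Ohm's law: I = V / Z_total = (117.4 + j117.4) / (137 + j16.52) = 0.9464 + j0.7426 A.
Step 6 — Convert to polar: |I| = 1.203 A, ∠I = 38.1°.

I = 1.203∠38.1° A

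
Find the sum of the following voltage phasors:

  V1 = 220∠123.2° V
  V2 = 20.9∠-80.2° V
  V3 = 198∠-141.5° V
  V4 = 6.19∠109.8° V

Step 1 — Convert each phasor to rectangular form:
  V1 = 220·(cos(123.2°) + j·sin(123.2°)) = -120.5 + j184.1 V
  V2 = 20.9·(cos(-80.2°) + j·sin(-80.2°)) = 3.557 - j20.6 V
  V3 = 198·(cos(-141.5°) + j·sin(-141.5°)) = -155 - j123.3 V
  V4 = 6.19·(cos(109.8°) + j·sin(109.8°)) = -2.097 + j5.824 V
Step 2 — Sum components: V_total = -274 + j46.06 V.
Step 3 — Convert to polar: |V_total| = 277.8 V, ∠V_total = 170.5°.

V_total = 277.8∠170.5° V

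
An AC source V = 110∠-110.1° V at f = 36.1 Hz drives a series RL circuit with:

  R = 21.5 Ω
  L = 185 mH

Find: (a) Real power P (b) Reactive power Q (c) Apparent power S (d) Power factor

Step 1 — Angular frequency: ω = 2π·f = 2π·36.1 = 226.8 rad/s.
Step 2 — Component impedances:
  R: Z = R = 21.5 Ω
  L: Z = jωL = j·226.8·0.185 = 0 + j41.96 Ω
Step 3 — Series combination: Z_total = R + L = 21.5 + j41.96 Ω = 47.15∠62.9° Ω.
Step 4 — Source phasor: V = 110∠-110.1° V = -37.8 - j103.3 V.
Step 5 — Current: I = V / Z = -2.315 - j0.2855 A = 2.333∠-173.0° A.
Step 6 — Complex power: S = V·I* = 117 + j228.4 VA.
Step 7 — Real power: P = Re(S) = 117 W.
Step 8 — Reactive power: Q = Im(S) = 228.4 VAR.
Step 9 — Apparent power: |S| = 256.6 VA.
Step 10 — Power factor: PF = P/|S| = 0.456 (lagging).

(a) P = 117 W  (b) Q = 228.4 VAR  (c) S = 256.6 VA  (d) PF = 0.456 (lagging)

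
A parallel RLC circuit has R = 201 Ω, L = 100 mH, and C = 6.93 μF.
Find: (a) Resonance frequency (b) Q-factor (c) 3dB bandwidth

Step 1 — Resonance: ω₀ = 1/√(LC) = 1/√(0.1·6.93e-06) = 1201 rad/s.
Step 2 — f₀ = ω₀/(2π) = 191.2 Hz.
Step 3 — Parallel Q: Q = R/(ω₀L) = 201/(1201·0.1) = 1.673.
Step 4 — Bandwidth: Δω = ω₀/Q = 717.9 rad/s; BW = Δω/(2π) = 114.3 Hz.

(a) f₀ = 191.2 Hz  (b) Q = 1.673  (c) BW = 114.3 Hz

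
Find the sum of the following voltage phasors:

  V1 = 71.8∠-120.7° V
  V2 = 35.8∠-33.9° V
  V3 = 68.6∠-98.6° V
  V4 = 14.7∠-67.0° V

Step 1 — Convert each phasor to rectangular form:
  V1 = 71.8·(cos(-120.7°) + j·sin(-120.7°)) = -36.66 - j61.74 V
  V2 = 35.8·(cos(-33.9°) + j·sin(-33.9°)) = 29.71 - j19.97 V
  V3 = 68.6·(cos(-98.6°) + j·sin(-98.6°)) = -10.26 - j67.83 V
  V4 = 14.7·(cos(-67.0°) + j·sin(-67.0°)) = 5.744 - j13.53 V
Step 2 — Sum components: V_total = -11.46 - j163.1 V.
Step 3 — Convert to polar: |V_total| = 163.5 V, ∠V_total = -94.0°.

V_total = 163.5∠-94.0° V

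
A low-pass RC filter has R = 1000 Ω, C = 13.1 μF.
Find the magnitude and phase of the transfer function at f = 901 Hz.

Step 1 — Angular frequency: ω = 2π·901 = 5661 rad/s.
Step 2 — Transfer function: H(jω) = 1/(1 + jωRC).
Step 3 — Denominator: 1 + jωRC = 1 + j·5661·1000·1.31e-05 = 1 + j74.16.
Step 4 — H = 0.0001818 - j0.01348.
Step 5 — Magnitude: |H| = 0.01348 (-37.4 dB); phase: φ = -89.2°.

|H| = 0.01348 (-37.4 dB), φ = -89.2°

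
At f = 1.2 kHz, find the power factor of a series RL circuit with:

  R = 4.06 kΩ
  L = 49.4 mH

Step 1 — Angular frequency: ω = 2π·f = 2π·1200 = 7540 rad/s.
Step 2 — Component impedances:
  R: Z = R = 4060 Ω
  L: Z = jωL = j·7540·0.0494 = 0 + j372.5 Ω
Step 3 — Series combination: Z_total = R + L = 4060 + j372.5 Ω = 4077∠5.2° Ω.
Step 4 — Power factor: PF = cos(φ) = Re(Z)/|Z| = 4060/4077 = 0.9958.
Step 5 — Type: Im(Z) = 372.5 ⇒ lagging (phase φ = 5.2°).

PF = 0.9958 (lagging, φ = 5.2°)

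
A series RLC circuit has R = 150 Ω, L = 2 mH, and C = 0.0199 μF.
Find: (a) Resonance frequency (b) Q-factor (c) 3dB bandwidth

Step 1 — Resonance: ω₀ = 1/√(LC) = 1/√(0.002·1.99e-08) = 1.585e+05 rad/s.
Step 2 — f₀ = ω₀/(2π) = 2.523e+04 Hz.
Step 3 — Series Q: Q = ω₀L/R = 1.585e+05·0.002/150 = 2.113.
Step 4 — Bandwidth: Δω = ω₀/Q = 7.5e+04 rad/s; BW = Δω/(2π) = 1.194e+04 Hz.

(a) f₀ = 2.523e+04 Hz  (b) Q = 2.113  (c) BW = 1.194e+04 Hz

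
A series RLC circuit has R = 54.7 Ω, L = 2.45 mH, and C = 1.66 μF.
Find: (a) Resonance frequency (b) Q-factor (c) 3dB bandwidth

Step 1 — Resonance: ω₀ = 1/√(LC) = 1/√(0.00245·1.66e-06) = 1.568e+04 rad/s.
Step 2 — f₀ = ω₀/(2π) = 2496 Hz.
Step 3 — Series Q: Q = ω₀L/R = 1.568e+04·0.00245/54.7 = 0.7023.
Step 4 — Bandwidth: Δω = ω₀/Q = 2.233e+04 rad/s; BW = Δω/(2π) = 3553 Hz.

(a) f₀ = 2496 Hz  (b) Q = 0.7023  (c) BW = 3553 Hz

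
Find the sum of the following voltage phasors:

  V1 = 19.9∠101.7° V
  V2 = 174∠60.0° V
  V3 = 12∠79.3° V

Step 1 — Convert each phasor to rectangular form:
  V1 = 19.9·(cos(101.7°) + j·sin(101.7°)) = -4.035 + j19.49 V
  V2 = 174·(cos(60.0°) + j·sin(60.0°)) = 87 + j150.7 V
  V3 = 12·(cos(79.3°) + j·sin(79.3°)) = 2.228 + j11.79 V
Step 2 — Sum components: V_total = 85.19 + j182 V.
Step 3 — Convert to polar: |V_total| = 200.9 V, ∠V_total = 64.9°.

V_total = 200.9∠64.9° V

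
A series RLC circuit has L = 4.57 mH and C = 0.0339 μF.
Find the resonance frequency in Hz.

Step 1 — Resonance condition Im(Z)=0 gives ω₀ = 1/√(LC).
Step 2 — ω₀ = 1/√(0.00457·3.39e-08) = 8.034e+04 rad/s.
Step 3 — f₀ = ω₀/(2π) = 1.279e+04 Hz.

f₀ = 1.279e+04 Hz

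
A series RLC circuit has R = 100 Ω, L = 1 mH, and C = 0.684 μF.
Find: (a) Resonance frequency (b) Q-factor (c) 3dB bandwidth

Step 1 — Resonance: ω₀ = 1/√(LC) = 1/√(0.001·6.84e-07) = 3.824e+04 rad/s.
Step 2 — f₀ = ω₀/(2π) = 6085 Hz.
Step 3 — Series Q: Q = ω₀L/R = 3.824e+04·0.001/100 = 0.3824.
Step 4 — Bandwidth: Δω = ω₀/Q = 1e+05 rad/s; BW = Δω/(2π) = 1.592e+04 Hz.

(a) f₀ = 6085 Hz  (b) Q = 0.3824  (c) BW = 1.592e+04 Hz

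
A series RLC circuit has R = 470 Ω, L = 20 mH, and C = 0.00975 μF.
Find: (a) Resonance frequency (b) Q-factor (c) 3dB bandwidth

Step 1 — Resonance: ω₀ = 1/√(LC) = 1/√(0.02·9.75e-09) = 7.161e+04 rad/s.
Step 2 — f₀ = ω₀/(2π) = 1.14e+04 Hz.
Step 3 — Series Q: Q = ω₀L/R = 7.161e+04·0.02/470 = 3.047.
Step 4 — Bandwidth: Δω = ω₀/Q = 2.35e+04 rad/s; BW = Δω/(2π) = 3740 Hz.

(a) f₀ = 1.14e+04 Hz  (b) Q = 3.047  (c) BW = 3740 Hz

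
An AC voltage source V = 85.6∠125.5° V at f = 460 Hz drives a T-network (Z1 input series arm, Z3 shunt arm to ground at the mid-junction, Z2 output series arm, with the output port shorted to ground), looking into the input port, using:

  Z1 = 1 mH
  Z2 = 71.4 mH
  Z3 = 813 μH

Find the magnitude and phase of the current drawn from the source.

Step 1 — Angular frequency: ω = 2π·f = 2π·460 = 2890 rad/s.
Step 2 — Component impedances:
  Z1: Z = jωL = j·2890·0.001 = 0 + j2.89 Ω
  Z2: Z = jωL = j·2890·0.0714 = 0 + j206.4 Ω
  Z3: Z = jωL = j·2890·0.000813 = 0 + j2.35 Ω
Step 3 — With the output port shorted to ground, the output series arm Z2 runs from the junction to ground; the shunt arm Z3 also runs from the junction to ground. They appear in parallel: Z3 || Z2 = 0 + j2.323 Ω.
Step 4 — Series with input arm Z1: Z_in = Z1 + (Z3 || Z2) = 0 + j5.214 Ω = 5.214∠90.0° Ω.
Step 5 — Source phasor: V = 85.6∠125.5° V = -49.71 + j69.69 V.
Step 6 — Ohm's law: I = V / Z_total = (-49.71 + j69.69) / (0 + j5.214) = 13.37 + j9.534 A.
Step 7 — Convert to polar: |I| = 16.42 A, ∠I = 35.5°.

I = 16.42∠35.5° A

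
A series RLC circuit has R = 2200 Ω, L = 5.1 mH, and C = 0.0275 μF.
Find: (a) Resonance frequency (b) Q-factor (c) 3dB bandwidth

Step 1 — Resonance condition Im(Z)=0 gives ω₀ = 1/√(LC).
Step 2 — ω₀ = 1/√(0.0051·2.75e-08) = 8.444e+04 rad/s.
Step 3 — f₀ = ω₀/(2π) = 1.344e+04 Hz.
Step 4 — Series Q: Q = ω₀L/R = 8.444e+04·0.0051/2200 = 0.1957.
Step 5 — 3dB bandwidth: Δω = ω₀/Q = 4.314e+05 rad/s; BW = Δω/(2π) = 6.866e+04 Hz.

(a) f₀ = 1.344e+04 Hz  (b) Q = 0.1957  (c) BW = 6.866e+04 Hz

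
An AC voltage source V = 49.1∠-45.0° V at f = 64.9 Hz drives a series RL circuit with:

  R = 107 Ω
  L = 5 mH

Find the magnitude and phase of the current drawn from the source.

Step 1 — Angular frequency: ω = 2π·f = 2π·64.9 = 407.8 rad/s.
Step 2 — Component impedances:
  R: Z = R = 107 Ω
  L: Z = jωL = j·407.8·0.005 = 0 + j2.039 Ω
Step 3 — Series combination: Z_total = R + L = 107 + j2.039 Ω = 107∠1.1° Ω.
Step 4 — Source phasor: V = 49.1∠-45.0° V = 34.72 - j34.72 V.
Step 5 — Ohm's law: I = V / Z_total = (34.72 - j34.72) / (107 + j2.039) = 0.3182 - j0.3305 A.
Step 6 — Convert to polar: |I| = 0.4588 A, ∠I = -46.1°.

I = 0.4588∠-46.1° A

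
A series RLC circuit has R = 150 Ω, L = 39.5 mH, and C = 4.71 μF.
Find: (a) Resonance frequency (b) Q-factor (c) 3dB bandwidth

Step 1 — Resonance condition Im(Z)=0 gives ω₀ = 1/√(LC).
Step 2 — ω₀ = 1/√(0.0395·4.71e-06) = 2318 rad/s.
Step 3 — f₀ = ω₀/(2π) = 369 Hz.
Step 4 — Series Q: Q = ω₀L/R = 2318·0.0395/150 = 0.6105.
Step 5 — 3dB bandwidth: Δω = ω₀/Q = 3797 rad/s; BW = Δω/(2π) = 604.4 Hz.

(a) f₀ = 369 Hz  (b) Q = 0.6105  (c) BW = 604.4 Hz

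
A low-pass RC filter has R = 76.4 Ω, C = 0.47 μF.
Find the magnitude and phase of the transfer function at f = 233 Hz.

Step 1 — Angular frequency: ω = 2π·233 = 1464 rad/s.
Step 2 — Transfer function: H(jω) = 1/(1 + jωRC).
Step 3 — Denominator: 1 + jωRC = 1 + j·1464·76.4·4.7e-07 = 1 + j0.05257.
Step 4 — H = 0.9972 - j0.05242.
Step 5 — Magnitude: |H| = 0.9986 (-0.0 dB); phase: φ = -3.0°.

|H| = 0.9986 (-0.0 dB), φ = -3.0°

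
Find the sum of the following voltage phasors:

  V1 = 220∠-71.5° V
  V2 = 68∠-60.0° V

Step 1 — Convert each phasor to rectangular form:
  V1 = 220·(cos(-71.5°) + j·sin(-71.5°)) = 69.81 - j208.6 V
  V2 = 68·(cos(-60.0°) + j·sin(-60.0°)) = 34 - j58.89 V
Step 2 — Sum components: V_total = 103.8 - j267.5 V.
Step 3 — Convert to polar: |V_total| = 287 V, ∠V_total = -68.8°.

V_total = 287∠-68.8° V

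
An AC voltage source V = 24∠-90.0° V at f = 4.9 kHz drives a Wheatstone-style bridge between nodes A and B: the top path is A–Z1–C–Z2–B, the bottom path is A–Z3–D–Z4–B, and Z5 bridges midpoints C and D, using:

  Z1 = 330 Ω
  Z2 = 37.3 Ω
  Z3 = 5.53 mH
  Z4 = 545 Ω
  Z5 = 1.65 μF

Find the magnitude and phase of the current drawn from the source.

Step 1 — Angular frequency: ω = 2π·f = 2π·4900 = 3.079e+04 rad/s.
Step 2 — Component impedances:
  Z1: Z = R = 330 Ω
  Z2: Z = R = 37.3 Ω
  Z3: Z = jωL = j·3.079e+04·0.00553 = 0 + j170.3 Ω
  Z4: Z = R = 545 Ω
  Z5: Z = 1/(jωC) = -j/(ω·C) = 0 - j19.69 Ω
Step 3 — Bridge requires nodal analysis (the Z5 bridge couples midpoints C and D, so the two paths cannot be reduced to a simple series/parallel combination). Setting node B to ground and injecting 1 A at node A, the 3-node admittance system at A, C, D solves to V_A = Z_AB = 93.03 + j126.3 Ω = 156.8∠53.6° Ω.
Step 4 — Source phasor: V = 24∠-90.0° V = 0 - j24 V.
Step 5 — Ohm's law: I = V / Z_total = (0 - j24) / (93.03 + j126.3) = -0.1232 - j0.09078 A.
Step 6 — Convert to polar: |I| = 0.153 A, ∠I = -143.6°.

I = 0.153∠-143.6° A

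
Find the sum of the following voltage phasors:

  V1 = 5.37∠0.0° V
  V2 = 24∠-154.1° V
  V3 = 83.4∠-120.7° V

Step 1 — Convert each phasor to rectangular form:
  V1 = 5.37·(cos(0.0°) + j·sin(0.0°)) = 5.37 V
  V2 = 24·(cos(-154.1°) + j·sin(-154.1°)) = -21.59 - j10.48 V
  V3 = 83.4·(cos(-120.7°) + j·sin(-120.7°)) = -42.58 - j71.71 V
Step 2 — Sum components: V_total = -58.8 - j82.19 V.
Step 3 — Convert to polar: |V_total| = 101.1 V, ∠V_total = -125.6°.

V_total = 101.1∠-125.6° V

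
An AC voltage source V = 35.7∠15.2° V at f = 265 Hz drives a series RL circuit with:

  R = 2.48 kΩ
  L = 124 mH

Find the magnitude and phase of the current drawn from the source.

Step 1 — Angular frequency: ω = 2π·f = 2π·265 = 1665 rad/s.
Step 2 — Component impedances:
  R: Z = R = 2480 Ω
  L: Z = jωL = j·1665·0.124 = 0 + j206.5 Ω
Step 3 — Series combination: Z_total = R + L = 2480 + j206.5 Ω = 2489∠4.8° Ω.
Step 4 — Source phasor: V = 35.7∠15.2° V = 34.45 + j9.36 V.
Step 5 — Ohm's law: I = V / Z_total = (34.45 + j9.36) / (2480 + j206.5) = 0.01411 + j0.0026 A.
Step 6 — Convert to polar: |I| = 0.01435 A, ∠I = 10.4°.

I = 0.01435∠10.4° A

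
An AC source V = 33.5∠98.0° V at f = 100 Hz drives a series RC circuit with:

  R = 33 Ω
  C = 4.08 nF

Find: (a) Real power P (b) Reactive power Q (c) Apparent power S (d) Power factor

Step 1 — Angular frequency: ω = 2π·f = 2π·100 = 628.3 rad/s.
Step 2 — Component impedances:
  R: Z = R = 33 Ω
  C: Z = 1/(jωC) = -j/(ω·C) = 0 - j3.901e+05 Ω
Step 3 — Series combination: Z_total = R + C = 33 - j3.901e+05 Ω = 3.901e+05∠-90.0° Ω.
Step 4 — Source phasor: V = 33.5∠98.0° V = -4.662 + j33.17 V.
Step 5 — Current: I = V / Z = -8.504e-05 - j1.194e-05 A = 8.588e-05∠-172.0° A.
Step 6 — Complex power: S = V·I* = 2.434e-07 - j0.002877 VA.
Step 7 — Real power: P = Re(S) = 2.434e-07 W.
Step 8 — Reactive power: Q = Im(S) = -0.002877 VAR.
Step 9 — Apparent power: |S| = 0.002877 VA.
Step 10 — Power factor: PF = P/|S| = 8.46e-05 (leading).

(a) P = 2.434e-07 W  (b) Q = -0.002877 VAR  (c) S = 0.002877 VA  (d) PF = 8.46e-05 (leading)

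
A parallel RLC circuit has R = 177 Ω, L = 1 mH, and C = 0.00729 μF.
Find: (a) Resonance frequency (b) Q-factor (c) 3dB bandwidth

Step 1 — Resonance: ω₀ = 1/√(LC) = 1/√(0.001·7.29e-09) = 3.704e+05 rad/s.
Step 2 — f₀ = ω₀/(2π) = 5.895e+04 Hz.
Step 3 — Parallel Q: Q = R/(ω₀L) = 177/(3.704e+05·0.001) = 0.4779.
Step 4 — Bandwidth: Δω = ω₀/Q = 7.75e+05 rad/s; BW = Δω/(2π) = 1.233e+05 Hz.

(a) f₀ = 5.895e+04 Hz  (b) Q = 0.4779  (c) BW = 1.233e+05 Hz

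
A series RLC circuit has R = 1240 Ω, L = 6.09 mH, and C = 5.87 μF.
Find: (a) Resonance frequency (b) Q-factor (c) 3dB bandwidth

Step 1 — Resonance: ω₀ = 1/√(LC) = 1/√(0.00609·5.87e-06) = 5289 rad/s.
Step 2 — f₀ = ω₀/(2π) = 841.8 Hz.
Step 3 — Series Q: Q = ω₀L/R = 5289·0.00609/1240 = 0.02598.
Step 4 — Bandwidth: Δω = ω₀/Q = 2.036e+05 rad/s; BW = Δω/(2π) = 3.241e+04 Hz.

(a) f₀ = 841.8 Hz  (b) Q = 0.02598  (c) BW = 3.241e+04 Hz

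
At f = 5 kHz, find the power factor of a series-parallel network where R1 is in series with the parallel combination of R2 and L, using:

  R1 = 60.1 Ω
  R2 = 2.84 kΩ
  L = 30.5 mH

Step 1 — Angular frequency: ω = 2π·f = 2π·5000 = 3.142e+04 rad/s.
Step 2 — Component impedances:
  R1: Z = R = 60.1 Ω
  R2: Z = R = 2840 Ω
  L: Z = jωL = j·3.142e+04·0.0305 = 0 + j958.2 Ω
Step 3 — Parallel branch: R2 || L = 1/(1/R2 + 1/L) = 290.2 + j860.3 Ω.
Step 4 — Series with R1: Z_total = R1 + (R2 || L) = 350.3 + j860.3 Ω = 928.9∠67.8° Ω.
Step 5 — Power factor: PF = cos(φ) = Re(Z)/|Z| = 350.34/928.86 = 0.3772.
Step 6 — Type: Im(Z) = 860.3 ⇒ lagging (phase φ = 67.8°).

PF = 0.3772 (lagging, φ = 67.8°)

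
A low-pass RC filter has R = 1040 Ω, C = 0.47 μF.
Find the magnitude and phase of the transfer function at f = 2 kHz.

Step 1 — Angular frequency: ω = 2π·2000 = 1.257e+04 rad/s.
Step 2 — Transfer function: H(jω) = 1/(1 + jωRC).
Step 3 — Denominator: 1 + jωRC = 1 + j·1.257e+04·1040·4.7e-07 = 1 + j6.142.
Step 4 — H = 0.02582 - j0.1586.
Step 5 — Magnitude: |H| = 0.1607 (-15.9 dB); phase: φ = -80.8°.

|H| = 0.1607 (-15.9 dB), φ = -80.8°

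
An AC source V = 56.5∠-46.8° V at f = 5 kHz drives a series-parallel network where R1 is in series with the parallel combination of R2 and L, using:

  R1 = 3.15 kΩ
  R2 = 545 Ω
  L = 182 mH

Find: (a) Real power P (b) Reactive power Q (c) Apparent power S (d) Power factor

Step 1 — Angular frequency: ω = 2π·f = 2π·5000 = 3.142e+04 rad/s.
Step 2 — Component impedances:
  R1: Z = R = 3150 Ω
  R2: Z = R = 545 Ω
  L: Z = jωL = j·3.142e+04·0.182 = 0 + j5718 Ω
Step 3 — Parallel branch: R2 || L = 1/(1/R2 + 1/L) = 540.1 + j51.48 Ω.
Step 4 — Series with R1: Z_total = R1 + (R2 || L) = 3690 + j51.48 Ω = 3690∠0.8° Ω.
Step 5 — Source phasor: V = 56.5∠-46.8° V = 38.68 - j41.19 V.
Step 6 — Current: I = V / Z = 0.01032 - j0.01131 A = 0.01531∠-47.6° A.
Step 7 — Complex power: S = V·I* = 0.8649 + j0.01207 VA.
Step 8 — Real power: P = Re(S) = 0.8649 W.
Step 9 — Reactive power: Q = Im(S) = 0.01207 VAR.
Step 10 — Apparent power: |S| = 0.865 VA.
Step 11 — Power factor: PF = P/|S| = 0.9999 (lagging).

(a) P = 0.8649 W  (b) Q = 0.01207 VAR  (c) S = 0.865 VA  (d) PF = 0.9999 (lagging)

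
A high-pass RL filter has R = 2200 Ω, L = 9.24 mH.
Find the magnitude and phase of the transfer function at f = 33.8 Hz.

Step 1 — Angular frequency: ω = 2π·33.8 = 212.4 rad/s.
Step 2 — Transfer function: H(jω) = jωL/(R + jωL).
Step 3 — Numerator jωL = j·1.962; denominator R + jωL = 2200 + j1.962.
Step 4 — H = 7.956e-07 + j0.000892.
Step 5 — Magnitude: |H| = 0.000892 (-61.0 dB); phase: φ = 89.9°.

|H| = 0.000892 (-61.0 dB), φ = 89.9°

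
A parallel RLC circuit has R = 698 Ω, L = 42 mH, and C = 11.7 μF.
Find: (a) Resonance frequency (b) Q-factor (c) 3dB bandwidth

Step 1 — Resonance: ω₀ = 1/√(LC) = 1/√(0.042·1.17e-05) = 1427 rad/s.
Step 2 — f₀ = ω₀/(2π) = 227 Hz.
Step 3 — Parallel Q: Q = R/(ω₀L) = 698/(1427·0.042) = 11.65.
Step 4 — Bandwidth: Δω = ω₀/Q = 122.4 rad/s; BW = Δω/(2π) = 19.49 Hz.

(a) f₀ = 227 Hz  (b) Q = 11.65  (c) BW = 19.49 Hz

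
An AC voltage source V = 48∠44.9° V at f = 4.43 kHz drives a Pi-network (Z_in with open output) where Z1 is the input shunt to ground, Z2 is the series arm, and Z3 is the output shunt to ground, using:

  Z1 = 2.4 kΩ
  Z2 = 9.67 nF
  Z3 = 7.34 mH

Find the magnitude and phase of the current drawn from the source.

Step 1 — Angular frequency: ω = 2π·f = 2π·4430 = 2.783e+04 rad/s.
Step 2 — Component impedances:
  Z1: Z = R = 2400 Ω
  Z2: Z = 1/(jωC) = -j/(ω·C) = 0 - j3715 Ω
  Z3: Z = jωL = j·2.783e+04·0.00734 = 0 + j204.3 Ω
Step 3 — With open output, the series arm Z2 and the output shunt Z3 appear in series to ground: Z2 + Z3 = 0 - j3511 Ω.
Step 4 — Parallel with input shunt Z1: Z_in = Z1 || (Z2 + Z3) = 1636 - j1118 Ω = 1981∠-34.4° Ω.
Step 5 — Source phasor: V = 48∠44.9° V = 34 + j33.88 V.
Step 6 — Ohm's law: I = V / Z_total = (34 + j33.88) / (1636 - j1118) = 0.004516 + j0.0238 A.
Step 7 — Convert to polar: |I| = 0.02423 A, ∠I = 79.3°.

I = 0.02423∠79.3° A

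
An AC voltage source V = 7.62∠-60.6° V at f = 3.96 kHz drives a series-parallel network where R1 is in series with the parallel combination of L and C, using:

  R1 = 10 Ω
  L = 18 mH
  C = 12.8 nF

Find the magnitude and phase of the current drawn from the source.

Step 1 — Angular frequency: ω = 2π·f = 2π·3960 = 2.488e+04 rad/s.
Step 2 — Component impedances:
  R1: Z = R = 10 Ω
  L: Z = jωL = j·2.488e+04·0.018 = 0 + j447.9 Ω
  C: Z = 1/(jωC) = -j/(ω·C) = 0 - j3140 Ω
Step 3 — Parallel branch: L || C = 1/(1/L + 1/C) = 0 + j522.4 Ω.
Step 4 — Series with R1: Z_total = R1 + (L || C) = 10 + j522.4 Ω = 522.5∠88.9° Ω.
Step 5 — Source phasor: V = 7.62∠-60.6° V = 3.741 - j6.639 V.
Step 6 — Ohm's law: I = V / Z_total = (3.741 - j6.639) / (10 + j522.4) = -0.01257 - j0.007401 A.
Step 7 — Convert to polar: |I| = 0.01458 A, ∠I = -149.5°.

I = 0.01458∠-149.5° A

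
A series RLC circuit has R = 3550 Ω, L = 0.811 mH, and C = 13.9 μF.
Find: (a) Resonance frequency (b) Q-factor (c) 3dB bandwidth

Step 1 — Resonance condition Im(Z)=0 gives ω₀ = 1/√(LC).
Step 2 — ω₀ = 1/√(0.000811·1.39e-05) = 9419 rad/s.
Step 3 — f₀ = ω₀/(2π) = 1499 Hz.
Step 4 — Series Q: Q = ω₀L/R = 9419·0.000811/3550 = 0.002152.
Step 5 — 3dB bandwidth: Δω = ω₀/Q = 4.377e+06 rad/s; BW = Δω/(2π) = 6.967e+05 Hz.

(a) f₀ = 1499 Hz  (b) Q = 0.002152  (c) BW = 6.967e+05 Hz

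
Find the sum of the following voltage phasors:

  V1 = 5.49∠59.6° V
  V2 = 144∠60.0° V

Step 1 — Convert each phasor to rectangular form:
  V1 = 5.49·(cos(59.6°) + j·sin(59.6°)) = 2.778 + j4.735 V
  V2 = 144·(cos(60.0°) + j·sin(60.0°)) = 72 + j124.7 V
Step 2 — Sum components: V_total = 74.78 + j129.4 V.
Step 3 — Convert to polar: |V_total| = 149.5 V, ∠V_total = 60.0°.

V_total = 149.5∠60.0° V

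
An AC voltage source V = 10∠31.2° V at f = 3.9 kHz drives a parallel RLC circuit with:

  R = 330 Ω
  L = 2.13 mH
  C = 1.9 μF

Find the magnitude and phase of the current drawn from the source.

Step 1 — Angular frequency: ω = 2π·f = 2π·3900 = 2.45e+04 rad/s.
Step 2 — Component impedances:
  R: Z = R = 330 Ω
  L: Z = jωL = j·2.45e+04·0.00213 = 0 + j52.19 Ω
  C: Z = 1/(jωC) = -j/(ω·C) = 0 - j21.48 Ω
Step 3 — Parallel combination: 1/Z_total = 1/R + 1/L + 1/C; Z_total = 3.988 - j36.06 Ω = 36.28∠-83.7° Ω.
Step 4 — Source phasor: V = 10∠31.2° V = 8.554 + j5.18 V.
Step 5 — Ohm's law: I = V / Z_total = (8.554 + j5.18) / (3.988 - j36.06) = -0.116 + j0.2501 A.
Step 6 — Convert to polar: |I| = 0.2757 A, ∠I = 114.9°.

I = 0.2757∠114.9° A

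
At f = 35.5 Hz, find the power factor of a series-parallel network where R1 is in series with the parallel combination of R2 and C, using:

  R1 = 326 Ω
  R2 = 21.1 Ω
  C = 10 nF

Step 1 — Angular frequency: ω = 2π·f = 2π·35.5 = 223.1 rad/s.
Step 2 — Component impedances:
  R1: Z = R = 326 Ω
  R2: Z = R = 21.1 Ω
  C: Z = 1/(jωC) = -j/(ω·C) = 0 - j4.483e+05 Ω
Step 3 — Parallel branch: R2 || C = 1/(1/R2 + 1/C) = 21.1 - j0.0009931 Ω.
Step 4 — Series with R1: Z_total = R1 + (R2 || C) = 347.1 - j0.0009931 Ω = 347.1∠-0.0° Ω.
Step 5 — Power factor: PF = cos(φ) = Re(Z)/|Z| = 347.1/347.1 = 1.
Step 6 — Type: Im(Z) = -0.0009931 ⇒ leading (phase φ = -0.0°).

PF = 1 (leading, φ = -0.0°)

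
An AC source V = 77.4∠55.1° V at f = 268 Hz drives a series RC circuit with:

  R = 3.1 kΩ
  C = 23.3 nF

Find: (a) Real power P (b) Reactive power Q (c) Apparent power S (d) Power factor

Step 1 — Angular frequency: ω = 2π·f = 2π·268 = 1684 rad/s.
Step 2 — Component impedances:
  R: Z = R = 3100 Ω
  C: Z = 1/(jωC) = -j/(ω·C) = 0 - j2.549e+04 Ω
Step 3 — Series combination: Z_total = R + C = 3100 - j2.549e+04 Ω = 2.568e+04∠-83.1° Ω.
Step 4 — Source phasor: V = 77.4∠55.1° V = 44.28 + j63.48 V.
Step 5 — Current: I = V / Z = -0.002246 + j0.002011 A = 0.003015∠138.2° A.
Step 6 — Complex power: S = V·I* = 0.02817 - j0.2316 VA.
Step 7 — Real power: P = Re(S) = 0.02817 W.
Step 8 — Reactive power: Q = Im(S) = -0.2316 VAR.
Step 9 — Apparent power: |S| = 0.2333 VA.
Step 10 — Power factor: PF = P/|S| = 0.1207 (leading).

(a) P = 0.02817 W  (b) Q = -0.2316 VAR  (c) S = 0.2333 VA  (d) PF = 0.1207 (leading)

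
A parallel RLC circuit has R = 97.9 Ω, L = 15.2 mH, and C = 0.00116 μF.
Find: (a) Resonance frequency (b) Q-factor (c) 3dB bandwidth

Step 1 — Resonance: ω₀ = 1/√(LC) = 1/√(0.0152·1.16e-09) = 2.381e+05 rad/s.
Step 2 — f₀ = ω₀/(2π) = 3.79e+04 Hz.
Step 3 — Parallel Q: Q = R/(ω₀L) = 97.9/(2.381e+05·0.0152) = 0.02705.
Step 4 — Bandwidth: Δω = ω₀/Q = 8.806e+06 rad/s; BW = Δω/(2π) = 1.401e+06 Hz.

(a) f₀ = 3.79e+04 Hz  (b) Q = 0.02705  (c) BW = 1.401e+06 Hz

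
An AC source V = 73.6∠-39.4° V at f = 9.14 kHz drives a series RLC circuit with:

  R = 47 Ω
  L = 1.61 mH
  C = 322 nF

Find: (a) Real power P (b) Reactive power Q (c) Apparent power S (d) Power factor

Step 1 — Angular frequency: ω = 2π·f = 2π·9140 = 5.743e+04 rad/s.
Step 2 — Component impedances:
  R: Z = R = 47 Ω
  L: Z = jωL = j·5.743e+04·0.00161 = 0 + j92.46 Ω
  C: Z = 1/(jωC) = -j/(ω·C) = 0 - j54.08 Ω
Step 3 — Series combination: Z_total = R + L + C = 47 + j38.38 Ω = 60.68∠39.2° Ω.
Step 4 — Source phasor: V = 73.6∠-39.4° V = 56.87 - j46.72 V.
Step 5 — Current: I = V / Z = 0.239 - j1.189 A = 1.213∠-78.6° A.
Step 6 — Complex power: S = V·I* = 69.14 + j56.46 VA.
Step 7 — Real power: P = Re(S) = 69.14 W.
Step 8 — Reactive power: Q = Im(S) = 56.46 VAR.
Step 9 — Apparent power: |S| = 89.27 VA.
Step 10 — Power factor: PF = P/|S| = 0.7745 (lagging).

(a) P = 69.14 W  (b) Q = 56.46 VAR  (c) S = 89.27 VA  (d) PF = 0.7745 (lagging)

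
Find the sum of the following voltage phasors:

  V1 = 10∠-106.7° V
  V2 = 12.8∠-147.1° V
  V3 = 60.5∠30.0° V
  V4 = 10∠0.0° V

Step 1 — Convert each phasor to rectangular form:
  V1 = 10·(cos(-106.7°) + j·sin(-106.7°)) = -2.874 - j9.578 V
  V2 = 12.8·(cos(-147.1°) + j·sin(-147.1°)) = -10.75 - j6.953 V
  V3 = 60.5·(cos(30.0°) + j·sin(30.0°)) = 52.39 + j30.25 V
  V4 = 10·(cos(0.0°) + j·sin(0.0°)) = 10 V
Step 2 — Sum components: V_total = 48.77 + j13.72 V.
Step 3 — Convert to polar: |V_total| = 50.67 V, ∠V_total = 15.7°.

V_total = 50.67∠15.7° V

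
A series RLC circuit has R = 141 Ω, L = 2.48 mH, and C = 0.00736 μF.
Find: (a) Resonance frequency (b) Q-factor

Step 1 — Resonance condition Im(Z)=0 gives ω₀ = 1/√(LC).
Step 2 — ω₀ = 1/√(0.00248·7.36e-09) = 2.341e+05 rad/s.
Step 3 — f₀ = ω₀/(2π) = 3.725e+04 Hz.
Step 4 — Series Q: Q = ω₀L/R = 2.341e+05·0.00248/141 = 4.117.

(a) f₀ = 3.725e+04 Hz  (b) Q = 4.117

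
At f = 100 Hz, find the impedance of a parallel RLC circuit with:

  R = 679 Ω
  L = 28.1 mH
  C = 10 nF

Step 1 — Angular frequency: ω = 2π·f = 2π·100 = 628.3 rad/s.
Step 2 — Component impedances:
  R: Z = R = 679 Ω
  L: Z = jωL = j·628.3·0.0281 = 0 + j17.66 Ω
  C: Z = 1/(jωC) = -j/(ω·C) = 0 - j1.592e+05 Ω
Step 3 — Parallel combination: 1/Z_total = 1/R + 1/L + 1/C; Z_total = 0.4589 + j17.65 Ω = 17.65∠88.5° Ω.

Z = 0.4589 + j17.65 Ω = 17.65∠88.5° Ω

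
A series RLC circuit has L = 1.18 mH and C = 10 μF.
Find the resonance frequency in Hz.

Step 1 — Resonance condition Im(Z)=0 gives ω₀ = 1/√(LC).
Step 2 — ω₀ = 1/√(0.00118·1e-05) = 9206 rad/s.
Step 3 — f₀ = ω₀/(2π) = 1465 Hz.

f₀ = 1465 Hz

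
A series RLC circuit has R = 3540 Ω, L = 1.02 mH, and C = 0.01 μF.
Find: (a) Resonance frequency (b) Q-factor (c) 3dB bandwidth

Step 1 — Resonance condition Im(Z)=0 gives ω₀ = 1/√(LC).
Step 2 — ω₀ = 1/√(0.00102·1e-08) = 3.131e+05 rad/s.
Step 3 — f₀ = ω₀/(2π) = 4.983e+04 Hz.
Step 4 — Series Q: Q = ω₀L/R = 3.131e+05·0.00102/3540 = 0.09022.
Step 5 — 3dB bandwidth: Δω = ω₀/Q = 3.471e+06 rad/s; BW = Δω/(2π) = 5.524e+05 Hz.

(a) f₀ = 4.983e+04 Hz  (b) Q = 0.09022  (c) BW = 5.524e+05 Hz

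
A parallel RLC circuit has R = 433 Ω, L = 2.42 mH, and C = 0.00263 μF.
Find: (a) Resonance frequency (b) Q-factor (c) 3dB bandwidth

Step 1 — Resonance: ω₀ = 1/√(LC) = 1/√(0.00242·2.63e-09) = 3.964e+05 rad/s.
Step 2 — f₀ = ω₀/(2π) = 6.309e+04 Hz.
Step 3 — Parallel Q: Q = R/(ω₀L) = 433/(3.964e+05·0.00242) = 0.4514.
Step 4 — Bandwidth: Δω = ω₀/Q = 8.781e+05 rad/s; BW = Δω/(2π) = 1.398e+05 Hz.

(a) f₀ = 6.309e+04 Hz  (b) Q = 0.4514  (c) BW = 1.398e+05 Hz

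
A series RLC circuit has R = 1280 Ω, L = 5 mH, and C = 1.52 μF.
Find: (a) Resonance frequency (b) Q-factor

Step 1 — Resonance condition Im(Z)=0 gives ω₀ = 1/√(LC).
Step 2 — ω₀ = 1/√(0.005·1.52e-06) = 1.147e+04 rad/s.
Step 3 — f₀ = ω₀/(2π) = 1826 Hz.
Step 4 — Series Q: Q = ω₀L/R = 1.147e+04·0.005/1280 = 0.04481.

(a) f₀ = 1826 Hz  (b) Q = 0.04481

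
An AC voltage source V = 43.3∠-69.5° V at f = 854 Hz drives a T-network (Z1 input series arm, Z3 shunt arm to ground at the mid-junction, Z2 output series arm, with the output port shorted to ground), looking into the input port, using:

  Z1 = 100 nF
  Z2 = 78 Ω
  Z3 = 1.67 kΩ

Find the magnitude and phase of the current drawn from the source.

Step 1 — Angular frequency: ω = 2π·f = 2π·854 = 5366 rad/s.
Step 2 — Component impedances:
  Z1: Z = 1/(jωC) = -j/(ω·C) = 0 - j1864 Ω
  Z2: Z = R = 78 Ω
  Z3: Z = R = 1670 Ω
Step 3 — With the output port shorted to ground, the output series arm Z2 runs from the junction to ground; the shunt arm Z3 also runs from the junction to ground. They appear in parallel: Z3 || Z2 = 74.52 Ω.
Step 4 — Series with input arm Z1: Z_in = Z1 + (Z3 || Z2) = 74.52 - j1864 Ω = 1865∠-87.7° Ω.
Step 5 — Source phasor: V = 43.3∠-69.5° V = 15.16 - j40.56 V.
Step 6 — Ohm's law: I = V / Z_total = (15.16 - j40.56) / (74.52 - j1864) = 0.02205 + j0.007255 A.
Step 7 — Convert to polar: |I| = 0.02322 A, ∠I = 18.2°.

I = 0.02322∠18.2° A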